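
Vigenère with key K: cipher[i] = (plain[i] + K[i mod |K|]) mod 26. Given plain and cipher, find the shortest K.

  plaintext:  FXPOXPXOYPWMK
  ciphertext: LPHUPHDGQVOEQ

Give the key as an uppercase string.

GSS

  i= 0: L-F =  6 → G
  i= 1: P-X = 18 → S
  i= 2: H-P = 18 → S
  i= 3: U-O =  6 → G
  i= 4: P-X = 18 → S
  i= 5: H-P = 18 → S
  i= 6: D-X =  6 → G
  i= 7: G-O = 18 → S
  i= 8: Q-Y = 18 → S
  i= 9: V-P =  6 → G
  i=10: O-W = 18 → S
  i=11: E-M = 18 → S
  i=12: Q-K =  6 → G
  shifts repeat with period 3: GSS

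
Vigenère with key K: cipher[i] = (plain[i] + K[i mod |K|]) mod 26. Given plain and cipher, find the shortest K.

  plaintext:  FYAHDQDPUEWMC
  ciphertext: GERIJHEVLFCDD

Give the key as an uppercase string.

BGR

  i= 0: G-F =  1 → B
  i= 1: E-Y =  6 → G
  i= 2: R-A = 17 → R
  i= 3: I-H =  1 → B
  i= 4: J-D =  6 → G
  i= 5: H-Q = 17 → R
  i= 6: E-D =  1 → B
  i= 7: V-P =  6 → G
  i= 8: L-U = 17 → R
  i= 9: F-E =  1 → B
  i=10: C-W =  6 → G
  i=11: D-M = 17 → R
  i=12: D-C =  1 → B
  shifts repeat with period 3: BGR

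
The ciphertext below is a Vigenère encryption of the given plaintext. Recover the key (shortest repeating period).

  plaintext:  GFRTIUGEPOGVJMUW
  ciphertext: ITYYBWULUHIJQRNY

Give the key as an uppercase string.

  i= 0: I-G =  2 → C
  i= 1: T-F = 14 → O
  i= 2: Y-R =  7 → H
  i= 3: Y-T =  5 → F
  i= 4: B-I = 19 → T
  i= 5: W-U =  2 → C
  i= 6: U-G = 14 → O
  i= 7: L-E =  7 → H
  i= 8: U-P =  5 → F
  i= 9: H-O = 19 → T
  i=10: I-G =  2 → C
  i=11: J-V = 14 → O
  i=12: Q-J =  7 → H
  i=13: R-M =  5 → F
  i=14: N-U = 19 → T
  i=15: Y-W =  2 → C
  shifts repeat with period 5: COHFT

COHFT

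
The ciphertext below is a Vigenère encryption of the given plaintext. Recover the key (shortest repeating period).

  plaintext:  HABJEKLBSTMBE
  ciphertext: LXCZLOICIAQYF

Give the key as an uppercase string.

  i= 0: L-H =  4 → E
  i= 1: X-A = 23 → X
  i= 2: C-B =  1 → B
  i= 3: Z-J = 16 → Q
  i= 4: L-E =  7 → H
  i= 5: O-K =  4 → E
  i= 6: I-L = 23 → X
  i= 7: C-B =  1 → B
  i= 8: I-S = 16 → Q
  i= 9: A-T =  7 → H
  i=10: Q-M =  4 → E
  i=11: Y-B = 23 → X
  i=12: F-E =  1 → B
  shifts repeat with period 5: EXBQH

EXBQH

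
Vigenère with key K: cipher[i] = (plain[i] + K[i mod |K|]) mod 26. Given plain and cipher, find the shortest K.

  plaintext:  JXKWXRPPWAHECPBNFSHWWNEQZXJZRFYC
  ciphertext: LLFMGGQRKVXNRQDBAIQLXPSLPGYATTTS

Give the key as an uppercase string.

  i= 0: L-J =  2 → C
  i= 1: L-X = 14 → O
  i= 2: F-K = 21 → V
  i= 3: M-W = 16 → Q
  i= 4: G-X =  9 → J
  i= 5: G-R = 15 → P
  i= 6: Q-P =  1 → B
  i= 7: R-P =  2 → C
  i= 8: K-W = 14 → O
  i= 9: V-A = 21 → V
  i=10: X-H = 16 → Q
  i=11: N-E =  9 → J
  i=12: R-C = 15 → P
  i=13: Q-P =  1 → B
  i=14: D-B =  2 → C
  i=15: B-N = 14 → O
  i=16: A-F = 21 → V
  i=17: I-S = 16 → Q
  i=18: Q-H =  9 → J
  i=19: L-W = 15 → P
  i=20: X-W =  1 → B
  i=21: P-N =  2 → C
  i=22: S-E = 14 → O
  i=23: L-Q = 21 → V
  i=24: P-Z = 16 → Q
  i=25: G-X =  9 → J
  i=26: Y-J = 15 → P
  i=27: A-Z =  1 → B
  i=28: T-R =  2 → C
  i=29: T-F = 14 → O
  i=30: T-Y = 21 → V
  i=31: S-C = 16 → Q
  shifts repeat with period 7: COVQJPB

COVQJPB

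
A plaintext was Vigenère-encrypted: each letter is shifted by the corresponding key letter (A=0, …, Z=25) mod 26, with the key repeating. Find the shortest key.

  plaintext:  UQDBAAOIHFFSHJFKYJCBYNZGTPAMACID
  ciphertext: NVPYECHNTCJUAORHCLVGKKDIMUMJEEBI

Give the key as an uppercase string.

TFMXEC

  i= 0: N-U = 19 → T
  i= 1: V-Q =  5 → F
  i= 2: P-D = 12 → M
  i= 3: Y-B = 23 → X
  i= 4: E-A =  4 → E
  i= 5: C-A =  2 → C
  i= 6: H-O = 19 → T
  i= 7: N-I =  5 → F
  i= 8: T-H = 12 → M
  i= 9: C-F = 23 → X
  i=10: J-F =  4 → E
  i=11: U-S =  2 → C
  i=12: A-H = 19 → T
  i=13: O-J =  5 → F
  i=14: R-F = 12 → M
  i=15: H-K = 23 → X
  i=16: C-Y =  4 → E
  i=17: L-J =  2 → C
  i=18: V-C = 19 → T
  i=19: G-B =  5 → F
  i=20: K-Y = 12 → M
  i=21: K-N = 23 → X
  i=22: D-Z =  4 → E
  i=23: I-G =  2 → C
  i=24: M-T = 19 → T
  i=25: U-P =  5 → F
  i=26: M-A = 12 → M
  i=27: J-M = 23 → X
  i=28: E-A =  4 → E
  i=29: E-C =  2 → C
  i=30: B-I = 19 → T
  i=31: I-D =  5 → F
  shifts repeat with period 6: TFMXEC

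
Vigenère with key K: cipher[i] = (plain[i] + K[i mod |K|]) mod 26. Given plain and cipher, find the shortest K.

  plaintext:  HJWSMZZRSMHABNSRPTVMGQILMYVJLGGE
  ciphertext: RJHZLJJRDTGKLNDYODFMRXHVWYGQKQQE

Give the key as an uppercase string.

  i= 0: R-H = 10 → K
  i= 1: J-J =  0 → A
  i= 2: H-W = 11 → L
  i= 3: Z-S =  7 → H
  i= 4: L-M = 25 → Z
  i= 5: J-Z = 10 → K
  i= 6: J-Z = 10 → K
  i= 7: R-R =  0 → A
  i= 8: D-S = 11 → L
  i= 9: T-M =  7 → H
  i=10: G-H = 25 → Z
  i=11: K-A = 10 → K
  i=12: L-B = 10 → K
  i=13: N-N =  0 → A
  i=14: D-S = 11 → L
  i=15: Y-R =  7 → H
  i=16: O-P = 25 → Z
  i=17: D-T = 10 → K
  i=18: F-V = 10 → K
  i=19: M-M =  0 → A
  i=20: R-G = 11 → L
  i=21: X-Q =  7 → H
  i=22: H-I = 25 → Z
  i=23: V-L = 10 → K
  i=24: W-M = 10 → K
  i=25: Y-Y =  0 → A
  i=26: G-V = 11 → L
  i=27: Q-J =  7 → H
  i=28: K-L = 25 → Z
  i=29: Q-G = 10 → K
  i=30: Q-G = 10 → K
  i=31: E-E =  0 → A
  shifts repeat with period 6: KALHZK

KALHZK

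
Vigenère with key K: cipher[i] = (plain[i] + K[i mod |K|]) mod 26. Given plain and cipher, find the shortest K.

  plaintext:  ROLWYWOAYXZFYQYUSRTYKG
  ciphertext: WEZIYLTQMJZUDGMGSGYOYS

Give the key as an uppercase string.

  i= 0: W-R =  5 → F
  i= 1: E-O = 16 → Q
  i= 2: Z-L = 14 → O
  i= 3: I-W = 12 → M
  i= 4: Y-Y =  0 → A
  i= 5: L-W = 15 → P
  i= 6: T-O =  5 → F
  i= 7: Q-A = 16 → Q
  i= 8: M-Y = 14 → O
  i= 9: J-X = 12 → M
  i=10: Z-Z =  0 → A
  i=11: U-F = 15 → P
  i=12: D-Y =  5 → F
  i=13: G-Q = 16 → Q
  i=14: M-Y = 14 → O
  i=15: G-U = 12 → M
  i=16: S-S =  0 → A
  i=17: G-R = 15 → P
  i=18: Y-T =  5 → F
  i=19: O-Y = 16 → Q
  i=20: Y-K = 14 → O
  i=21: S-G = 12 → M
  shifts repeat with period 6: FQOMAP

FQOMAP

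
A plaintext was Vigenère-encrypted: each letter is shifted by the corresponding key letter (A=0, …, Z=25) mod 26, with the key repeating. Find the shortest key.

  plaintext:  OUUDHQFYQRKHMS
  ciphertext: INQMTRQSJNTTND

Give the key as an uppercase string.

  i= 0: I-O = 20 → U
  i= 1: N-U = 19 → T
  i= 2: Q-U = 22 → W
  i= 3: M-D =  9 → J
  i= 4: T-H = 12 → M
  i= 5: R-Q =  1 → B
  i= 6: Q-F = 11 → L
  i= 7: S-Y = 20 → U
  i= 8: J-Q = 19 → T
  i= 9: N-R = 22 → W
  i=10: T-K =  9 → J
  i=11: T-H = 12 → M
  i=12: N-M =  1 → B
  i=13: D-S = 11 → L
  shifts repeat with period 7: UTWJMBL

UTWJMBL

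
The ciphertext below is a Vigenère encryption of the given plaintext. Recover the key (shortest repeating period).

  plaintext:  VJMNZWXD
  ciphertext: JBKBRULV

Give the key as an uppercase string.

OSY

  i= 0: J-V = 14 → O
  i= 1: B-J = 18 → S
  i= 2: K-M = 24 → Y
  i= 3: B-N = 14 → O
  i= 4: R-Z = 18 → S
  i= 5: U-W = 24 → Y
  i= 6: L-X = 14 → O
  i= 7: V-D = 18 → S
  shifts repeat with period 3: OSY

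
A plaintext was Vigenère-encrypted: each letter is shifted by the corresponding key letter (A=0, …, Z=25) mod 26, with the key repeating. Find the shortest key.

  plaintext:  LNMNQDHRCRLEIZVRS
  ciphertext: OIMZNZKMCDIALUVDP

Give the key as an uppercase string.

  i= 0: O-L =  3 → D
  i= 1: I-N = 21 → V
  i= 2: M-M =  0 → A
  i= 3: Z-N = 12 → M
  i= 4: N-Q = 23 → X
  i= 5: Z-D = 22 → W
  i= 6: K-H =  3 → D
  i= 7: M-R = 21 → V
  i= 8: C-C =  0 → A
  i= 9: D-R = 12 → M
  i=10: I-L = 23 → X
  i=11: A-E = 22 → W
  i=12: L-I =  3 → D
  i=13: U-Z = 21 → V
  i=14: V-V =  0 → A
  i=15: D-R = 12 → M
  i=16: P-S = 23 → X
  shifts repeat with period 6: DVAMXW

DVAMXW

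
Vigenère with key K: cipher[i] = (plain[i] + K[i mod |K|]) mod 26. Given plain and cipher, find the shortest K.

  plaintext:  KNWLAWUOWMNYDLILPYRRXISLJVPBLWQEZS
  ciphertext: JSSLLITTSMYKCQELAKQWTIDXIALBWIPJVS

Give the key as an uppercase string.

ZFWALM

  i= 0: J-K = 25 → Z
  i= 1: S-N =  5 → F
  i= 2: S-W = 22 → W
  i= 3: L-L =  0 → A
  i= 4: L-A = 11 → L
  i= 5: I-W = 12 → M
  i= 6: T-U = 25 → Z
  i= 7: T-O =  5 → F
  i= 8: S-W = 22 → W
  i= 9: M-M =  0 → A
  i=10: Y-N = 11 → L
  i=11: K-Y = 12 → M
  i=12: C-D = 25 → Z
  i=13: Q-L =  5 → F
  i=14: E-I = 22 → W
  i=15: L-L =  0 → A
  i=16: A-P = 11 → L
  i=17: K-Y = 12 → M
  i=18: Q-R = 25 → Z
  i=19: W-R =  5 → F
  i=20: T-X = 22 → W
  i=21: I-I =  0 → A
  i=22: D-S = 11 → L
  i=23: X-L = 12 → M
  i=24: I-J = 25 → Z
  i=25: A-V =  5 → F
  i=26: L-P = 22 → W
  i=27: B-B =  0 → A
  i=28: W-L = 11 → L
  i=29: I-W = 12 → M
  i=30: P-Q = 25 → Z
  i=31: J-E =  5 → F
  i=32: V-Z = 22 → W
  i=33: S-S =  0 → A
  shifts repeat with period 6: ZFWALM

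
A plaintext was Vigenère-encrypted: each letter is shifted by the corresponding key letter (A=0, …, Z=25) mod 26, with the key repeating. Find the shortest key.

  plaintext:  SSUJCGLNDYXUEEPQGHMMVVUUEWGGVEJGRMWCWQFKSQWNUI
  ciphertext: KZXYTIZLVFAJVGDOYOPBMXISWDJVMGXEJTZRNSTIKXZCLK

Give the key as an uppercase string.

SHDPRCOY

  i= 0: K-S = 18 → S
  i= 1: Z-S =  7 → H
  i= 2: X-U =  3 → D
  i= 3: Y-J = 15 → P
  i= 4: T-C = 17 → R
  i= 5: I-G =  2 → C
  i= 6: Z-L = 14 → O
  i= 7: L-N = 24 → Y
  i= 8: V-D = 18 → S
  i= 9: F-Y =  7 → H
  i=10: A-X =  3 → D
  i=11: J-U = 15 → P
  i=12: V-E = 17 → R
  i=13: G-E =  2 → C
  i=14: D-P = 14 → O
  i=15: O-Q = 24 → Y
  i=16: Y-G = 18 → S
  i=17: O-H =  7 → H
  i=18: P-M =  3 → D
  i=19: B-M = 15 → P
  i=20: M-V = 17 → R
  i=21: X-V =  2 → C
  i=22: I-U = 14 → O
  i=23: S-U = 24 → Y
  i=24: W-E = 18 → S
  i=25: D-W =  7 → H
  i=26: J-G =  3 → D
  i=27: V-G = 15 → P
  i=28: M-V = 17 → R
  i=29: G-E =  2 → C
  i=30: X-J = 14 → O
  i=31: E-G = 24 → Y
  i=32: J-R = 18 → S
  i=33: T-M =  7 → H
  i=34: Z-W =  3 → D
  i=35: R-C = 15 → P
  i=36: N-W = 17 → R
  i=37: S-Q =  2 → C
  i=38: T-F = 14 → O
  i=39: I-K = 24 → Y
  i=40: K-S = 18 → S
  i=41: X-Q =  7 → H
  i=42: Z-W =  3 → D
  i=43: C-N = 15 → P
  i=44: L-U = 17 → R
  i=45: K-I =  2 → C
  shifts repeat with period 8: SHDPRCOY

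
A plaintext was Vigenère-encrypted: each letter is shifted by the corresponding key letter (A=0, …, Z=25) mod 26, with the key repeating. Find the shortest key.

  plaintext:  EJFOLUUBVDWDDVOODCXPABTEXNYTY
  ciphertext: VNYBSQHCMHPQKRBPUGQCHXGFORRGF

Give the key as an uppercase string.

  i= 0: V-E = 17 → R
  i= 1: N-J =  4 → E
  i= 2: Y-F = 19 → T
  i= 3: B-O = 13 → N
  i= 4: S-L =  7 → H
  i= 5: Q-U = 22 → W
  i= 6: H-U = 13 → N
  i= 7: C-B =  1 → B
  i= 8: M-V = 17 → R
  i= 9: H-D =  4 → E
  i=10: P-W = 19 → T
  i=11: Q-D = 13 → N
  i=12: K-D =  7 → H
  i=13: R-V = 22 → W
  i=14: B-O = 13 → N
  i=15: P-O =  1 → B
  i=16: U-D = 17 → R
  i=17: G-C =  4 → E
  i=18: Q-X = 19 → T
  i=19: C-P = 13 → N
  i=20: H-A =  7 → H
  i=21: X-B = 22 → W
  i=22: G-T = 13 → N
  i=23: F-E =  1 → B
  i=24: O-X = 17 → R
  i=25: R-N =  4 → E
  i=26: R-Y = 19 → T
  i=27: G-T = 13 → N
  i=28: F-Y =  7 → H
  shifts repeat with period 8: RETNHWNB

RETNHWNB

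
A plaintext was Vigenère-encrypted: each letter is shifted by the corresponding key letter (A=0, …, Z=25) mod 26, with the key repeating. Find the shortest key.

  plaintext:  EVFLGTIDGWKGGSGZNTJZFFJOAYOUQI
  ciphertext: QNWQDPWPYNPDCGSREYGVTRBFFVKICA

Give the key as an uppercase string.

MSRFXWO

  i= 0: Q-E = 12 → M
  i= 1: N-V = 18 → S
  i= 2: W-F = 17 → R
  i= 3: Q-L =  5 → F
  i= 4: D-G = 23 → X
  i= 5: P-T = 22 → W
  i= 6: W-I = 14 → O
  i= 7: P-D = 12 → M
  i= 8: Y-G = 18 → S
  i= 9: N-W = 17 → R
  i=10: P-K =  5 → F
  i=11: D-G = 23 → X
  i=12: C-G = 22 → W
  i=13: G-S = 14 → O
  i=14: S-G = 12 → M
  i=15: R-Z = 18 → S
  i=16: E-N = 17 → R
  i=17: Y-T =  5 → F
  i=18: G-J = 23 → X
  i=19: V-Z = 22 → W
  i=20: T-F = 14 → O
  i=21: R-F = 12 → M
  i=22: B-J = 18 → S
  i=23: F-O = 17 → R
  i=24: F-A =  5 → F
  i=25: V-Y = 23 → X
  i=26: K-O = 22 → W
  i=27: I-U = 14 → O
  i=28: C-Q = 12 → M
  i=29: A-I = 18 → S
  shifts repeat with period 7: MSRFXWO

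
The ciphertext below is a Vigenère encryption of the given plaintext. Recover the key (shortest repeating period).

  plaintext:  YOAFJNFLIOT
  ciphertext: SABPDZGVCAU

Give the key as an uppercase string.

  i= 0: S-Y = 20 → U
  i= 1: A-O = 12 → M
  i= 2: B-A =  1 → B
  i= 3: P-F = 10 → K
  i= 4: D-J = 20 → U
  i= 5: Z-N = 12 → M
  i= 6: G-F =  1 → B
  i= 7: V-L = 10 → K
  i= 8: C-I = 20 → U
  i= 9: A-O = 12 → M
  i=10: U-T =  1 → B
  shifts repeat with period 4: UMBK

UMBK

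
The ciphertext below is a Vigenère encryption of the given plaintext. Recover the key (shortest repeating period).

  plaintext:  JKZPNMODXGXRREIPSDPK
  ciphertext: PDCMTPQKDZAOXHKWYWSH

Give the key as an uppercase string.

GTDXGDCH

  i= 0: P-J =  6 → G
  i= 1: D-K = 19 → T
  i= 2: C-Z =  3 → D
  i= 3: M-P = 23 → X
  i= 4: T-N =  6 → G
  i= 5: P-M =  3 → D
  i= 6: Q-O =  2 → C
  i= 7: K-D =  7 → H
  i= 8: D-X =  6 → G
  i= 9: Z-G = 19 → T
  i=10: A-X =  3 → D
  i=11: O-R = 23 → X
  i=12: X-R =  6 → G
  i=13: H-E =  3 → D
  i=14: K-I =  2 → C
  i=15: W-P =  7 → H
  i=16: Y-S =  6 → G
  i=17: W-D = 19 → T
  i=18: S-P =  3 → D
  i=19: H-K = 23 → X
  shifts repeat with period 8: GTDXGDCH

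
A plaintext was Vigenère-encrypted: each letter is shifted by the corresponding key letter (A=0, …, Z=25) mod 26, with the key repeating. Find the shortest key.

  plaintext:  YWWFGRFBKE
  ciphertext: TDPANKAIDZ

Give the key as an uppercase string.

  i= 0: T-Y = 21 → V
  i= 1: D-W =  7 → H
  i= 2: P-W = 19 → T
  i= 3: A-F = 21 → V
  i= 4: N-G =  7 → H
  i= 5: K-R = 19 → T
  i= 6: A-F = 21 → V
  i= 7: I-B =  7 → H
  i= 8: D-K = 19 → T
  i= 9: Z-E = 21 → V
  shifts repeat with period 3: VHT

VHT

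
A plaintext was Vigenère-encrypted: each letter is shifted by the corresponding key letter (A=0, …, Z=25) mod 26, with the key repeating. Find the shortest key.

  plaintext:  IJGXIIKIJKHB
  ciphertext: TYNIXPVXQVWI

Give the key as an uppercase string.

  i= 0: T-I = 11 → L
  i= 1: Y-J = 15 → P
  i= 2: N-G =  7 → H
  i= 3: I-X = 11 → L
  i= 4: X-I = 15 → P
  i= 5: P-I =  7 → H
  i= 6: V-K = 11 → L
  i= 7: X-I = 15 → P
  i= 8: Q-J =  7 → H
  i= 9: V-K = 11 → L
  i=10: W-H = 15 → P
  i=11: I-B =  7 → H
  shifts repeat with period 3: LPH

LPH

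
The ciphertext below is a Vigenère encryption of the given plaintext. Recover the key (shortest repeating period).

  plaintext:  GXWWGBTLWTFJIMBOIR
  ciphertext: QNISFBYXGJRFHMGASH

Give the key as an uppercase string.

  i= 0: Q-G = 10 → K
  i= 1: N-X = 16 → Q
  i= 2: I-W = 12 → M
  i= 3: S-W = 22 → W
  i= 4: F-G = 25 → Z
  i= 5: B-B =  0 → A
  i= 6: Y-T =  5 → F
  i= 7: X-L = 12 → M
  i= 8: G-W = 10 → K
  i= 9: J-T = 16 → Q
  i=10: R-F = 12 → M
  i=11: F-J = 22 → W
  i=12: H-I = 25 → Z
  i=13: M-M =  0 → A
  i=14: G-B =  5 → F
  i=15: A-O = 12 → M
  i=16: S-I = 10 → K
  i=17: H-R = 16 → Q
  shifts repeat with period 8: KQMWZAFM

KQMWZAFM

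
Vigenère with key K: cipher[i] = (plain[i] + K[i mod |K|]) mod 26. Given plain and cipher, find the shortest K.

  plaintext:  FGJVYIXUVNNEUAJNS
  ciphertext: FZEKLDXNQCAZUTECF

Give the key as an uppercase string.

  i= 0: F-F =  0 → A
  i= 1: Z-G = 19 → T
  i= 2: E-J = 21 → V
  i= 3: K-V = 15 → P
  i= 4: L-Y = 13 → N
  i= 5: D-I = 21 → V
  i= 6: X-X =  0 → A
  i= 7: N-U = 19 → T
  i= 8: Q-V = 21 → V
  i= 9: C-N = 15 → P
  i=10: A-N = 13 → N
  i=11: Z-E = 21 → V
  i=12: U-U =  0 → A
  i=13: T-A = 19 → T
  i=14: E-J = 21 → V
  i=15: C-N = 15 → P
  i=16: F-S = 13 → N
  shifts repeat with period 6: ATVPNV

ATVPNV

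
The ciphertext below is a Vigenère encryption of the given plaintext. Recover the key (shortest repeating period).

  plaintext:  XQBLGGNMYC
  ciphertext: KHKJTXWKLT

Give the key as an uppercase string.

  i= 0: K-X = 13 → N
  i= 1: H-Q = 17 → R
  i= 2: K-B =  9 → J
  i= 3: J-L = 24 → Y
  i= 4: T-G = 13 → N
  i= 5: X-G = 17 → R
  i= 6: W-N =  9 → J
  i= 7: K-M = 24 → Y
  i= 8: L-Y = 13 → N
  i= 9: T-C = 17 → R
  shifts repeat with period 4: NRJY

NRJY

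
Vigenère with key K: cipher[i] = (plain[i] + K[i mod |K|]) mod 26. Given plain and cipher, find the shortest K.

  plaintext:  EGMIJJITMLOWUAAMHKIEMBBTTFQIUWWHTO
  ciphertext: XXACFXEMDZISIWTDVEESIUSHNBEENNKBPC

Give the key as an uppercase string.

  i= 0: X-E = 19 → T
  i= 1: X-G = 17 → R
  i= 2: A-M = 14 → O
  i= 3: C-I = 20 → U
  i= 4: F-J = 22 → W
  i= 5: X-J = 14 → O
  i= 6: E-I = 22 → W
  i= 7: M-T = 19 → T
  i= 8: D-M = 17 → R
  i= 9: Z-L = 14 → O
  i=10: I-O = 20 → U
  i=11: S-W = 22 → W
  i=12: I-U = 14 → O
  i=13: W-A = 22 → W
  i=14: T-A = 19 → T
  i=15: D-M = 17 → R
  i=16: V-H = 14 → O
  i=17: E-K = 20 → U
  i=18: E-I = 22 → W
  i=19: S-E = 14 → O
  i=20: I-M = 22 → W
  i=21: U-B = 19 → T
  i=22: S-B = 17 → R
  i=23: H-T = 14 → O
  i=24: N-T = 20 → U
  i=25: B-F = 22 → W
  i=26: E-Q = 14 → O
  i=27: E-I = 22 → W
  i=28: N-U = 19 → T
  i=29: N-W = 17 → R
  i=30: K-W = 14 → O
  i=31: B-H = 20 → U
  i=32: P-T = 22 → W
  i=33: C-O = 14 → O
  shifts repeat with period 7: TROUWOW

TROUWOW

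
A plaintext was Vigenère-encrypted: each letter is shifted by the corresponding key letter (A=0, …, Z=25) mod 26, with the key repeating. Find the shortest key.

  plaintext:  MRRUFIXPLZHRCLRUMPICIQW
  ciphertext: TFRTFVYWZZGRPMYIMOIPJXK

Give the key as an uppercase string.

HOAZANB

  i= 0: T-M =  7 → H
  i= 1: F-R = 14 → O
  i= 2: R-R =  0 → A
  i= 3: T-U = 25 → Z
  i= 4: F-F =  0 → A
  i= 5: V-I = 13 → N
  i= 6: Y-X =  1 → B
  i= 7: W-P =  7 → H
  i= 8: Z-L = 14 → O
  i= 9: Z-Z =  0 → A
  i=10: G-H = 25 → Z
  i=11: R-R =  0 → A
  i=12: P-C = 13 → N
  i=13: M-L =  1 → B
  i=14: Y-R =  7 → H
  i=15: I-U = 14 → O
  i=16: M-M =  0 → A
  i=17: O-P = 25 → Z
  i=18: I-I =  0 → A
  i=19: P-C = 13 → N
  i=20: J-I =  1 → B
  i=21: X-Q =  7 → H
  i=22: K-W = 14 → O
  shifts repeat with period 7: HOAZANB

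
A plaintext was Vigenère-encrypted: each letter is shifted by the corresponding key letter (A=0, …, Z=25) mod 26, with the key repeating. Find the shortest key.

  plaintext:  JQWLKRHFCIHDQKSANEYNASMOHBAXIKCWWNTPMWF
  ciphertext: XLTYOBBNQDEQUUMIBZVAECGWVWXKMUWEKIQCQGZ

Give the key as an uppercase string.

OVXNEKUI

  i= 0: X-J = 14 → O
  i= 1: L-Q = 21 → V
  i= 2: T-W = 23 → X
  i= 3: Y-L = 13 → N
  i= 4: O-K =  4 → E
  i= 5: B-R = 10 → K
  i= 6: B-H = 20 → U
  i= 7: N-F =  8 → I
  i= 8: Q-C = 14 → O
  i= 9: D-I = 21 → V
  i=10: E-H = 23 → X
  i=11: Q-D = 13 → N
  i=12: U-Q =  4 → E
  i=13: U-K = 10 → K
  i=14: M-S = 20 → U
  i=15: I-A =  8 → I
  i=16: B-N = 14 → O
  i=17: Z-E = 21 → V
  i=18: V-Y = 23 → X
  i=19: A-N = 13 → N
  i=20: E-A =  4 → E
  i=21: C-S = 10 → K
  i=22: G-M = 20 → U
  i=23: W-O =  8 → I
  i=24: V-H = 14 → O
  i=25: W-B = 21 → V
  i=26: X-A = 23 → X
  i=27: K-X = 13 → N
  i=28: M-I =  4 → E
  i=29: U-K = 10 → K
  i=30: W-C = 20 → U
  i=31: E-W =  8 → I
  i=32: K-W = 14 → O
  i=33: I-N = 21 → V
  i=34: Q-T = 23 → X
  i=35: C-P = 13 → N
  i=36: Q-M =  4 → E
  i=37: G-W = 10 → K
  i=38: Z-F = 20 → U
  shifts repeat with period 8: OVXNEKUI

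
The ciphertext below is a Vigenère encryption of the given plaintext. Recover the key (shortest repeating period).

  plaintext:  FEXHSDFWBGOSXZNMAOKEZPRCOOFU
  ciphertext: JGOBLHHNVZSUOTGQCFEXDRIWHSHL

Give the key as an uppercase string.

ECRUT

  i= 0: J-F =  4 → E
  i= 1: G-E =  2 → C
  i= 2: O-X = 17 → R
  i= 3: B-H = 20 → U
  i= 4: L-S = 19 → T
  i= 5: H-D =  4 → E
  i= 6: H-F =  2 → C
  i= 7: N-W = 17 → R
  i= 8: V-B = 20 → U
  i= 9: Z-G = 19 → T
  i=10: S-O =  4 → E
  i=11: U-S =  2 → C
  i=12: O-X = 17 → R
  i=13: T-Z = 20 → U
  i=14: G-N = 19 → T
  i=15: Q-M =  4 → E
  i=16: C-A =  2 → C
  i=17: F-O = 17 → R
  i=18: E-K = 20 → U
  i=19: X-E = 19 → T
  i=20: D-Z =  4 → E
  i=21: R-P =  2 → C
  i=22: I-R = 17 → R
  i=23: W-C = 20 → U
  i=24: H-O = 19 → T
  i=25: S-O =  4 → E
  i=26: H-F =  2 → C
  i=27: L-U = 17 → R
  shifts repeat with period 5: ECRUT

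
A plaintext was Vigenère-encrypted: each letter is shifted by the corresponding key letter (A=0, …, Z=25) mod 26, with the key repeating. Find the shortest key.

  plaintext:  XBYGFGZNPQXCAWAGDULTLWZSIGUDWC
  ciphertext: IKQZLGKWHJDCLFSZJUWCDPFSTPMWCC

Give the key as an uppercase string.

LJSTGA

  i= 0: I-X = 11 → L
  i= 1: K-B =  9 → J
  i= 2: Q-Y = 18 → S
  i= 3: Z-G = 19 → T
  i= 4: L-F =  6 → G
  i= 5: G-G =  0 → A
  i= 6: K-Z = 11 → L
  i= 7: W-N =  9 → J
  i= 8: H-P = 18 → S
  i= 9: J-Q = 19 → T
  i=10: D-X =  6 → G
  i=11: C-C =  0 → A
  i=12: L-A = 11 → L
  i=13: F-W =  9 → J
  i=14: S-A = 18 → S
  i=15: Z-G = 19 → T
  i=16: J-D =  6 → G
  i=17: U-U =  0 → A
  i=18: W-L = 11 → L
  i=19: C-T =  9 → J
  i=20: D-L = 18 → S
  i=21: P-W = 19 → T
  i=22: F-Z =  6 → G
  i=23: S-S =  0 → A
  i=24: T-I = 11 → L
  i=25: P-G =  9 → J
  i=26: M-U = 18 → S
  i=27: W-D = 19 → T
  i=28: C-W =  6 → G
  i=29: C-C =  0 → A
  shifts repeat with period 6: LJSTGA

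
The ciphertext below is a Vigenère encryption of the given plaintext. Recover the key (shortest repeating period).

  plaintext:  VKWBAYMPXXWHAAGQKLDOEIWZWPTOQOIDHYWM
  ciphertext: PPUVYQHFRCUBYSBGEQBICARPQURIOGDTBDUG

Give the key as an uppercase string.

UFYUYSVQ

  i= 0: P-V = 20 → U
  i= 1: P-K =  5 → F
  i= 2: U-W = 24 → Y
  i= 3: V-B = 20 → U
  i= 4: Y-A = 24 → Y
  i= 5: Q-Y = 18 → S
  i= 6: H-M = 21 → V
  i= 7: F-P = 16 → Q
  i= 8: R-X = 20 → U
  i= 9: C-X =  5 → F
  i=10: U-W = 24 → Y
  i=11: B-H = 20 → U
  i=12: Y-A = 24 → Y
  i=13: S-A = 18 → S
  i=14: B-G = 21 → V
  i=15: G-Q = 16 → Q
  i=16: E-K = 20 → U
  i=17: Q-L =  5 → F
  i=18: B-D = 24 → Y
  i=19: I-O = 20 → U
  i=20: C-E = 24 → Y
  i=21: A-I = 18 → S
  i=22: R-W = 21 → V
  i=23: P-Z = 16 → Q
  i=24: Q-W = 20 → U
  i=25: U-P =  5 → F
  i=26: R-T = 24 → Y
  i=27: I-O = 20 → U
  i=28: O-Q = 24 → Y
  i=29: G-O = 18 → S
  i=30: D-I = 21 → V
  i=31: T-D = 16 → Q
  i=32: B-H = 20 → U
  i=33: D-Y =  5 → F
  i=34: U-W = 24 → Y
  i=35: G-M = 20 → U
  shifts repeat with period 8: UFYUYSVQ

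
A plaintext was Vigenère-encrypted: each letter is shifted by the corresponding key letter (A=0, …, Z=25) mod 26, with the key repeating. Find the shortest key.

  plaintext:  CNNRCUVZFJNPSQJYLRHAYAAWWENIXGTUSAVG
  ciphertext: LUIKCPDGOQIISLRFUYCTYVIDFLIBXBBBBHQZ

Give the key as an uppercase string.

JHVTAVIH

  i= 0: L-C =  9 → J
  i= 1: U-N =  7 → H
  i= 2: I-N = 21 → V
  i= 3: K-R = 19 → T
  i= 4: C-C =  0 → A
  i= 5: P-U = 21 → V
  i= 6: D-V =  8 → I
  i= 7: G-Z =  7 → H
  i= 8: O-F =  9 → J
  i= 9: Q-J =  7 → H
  i=10: I-N = 21 → V
  i=11: I-P = 19 → T
  i=12: S-S =  0 → A
  i=13: L-Q = 21 → V
  i=14: R-J =  8 → I
  i=15: F-Y =  7 → H
  i=16: U-L =  9 → J
  i=17: Y-R =  7 → H
  i=18: C-H = 21 → V
  i=19: T-A = 19 → T
  i=20: Y-Y =  0 → A
  i=21: V-A = 21 → V
  i=22: I-A =  8 → I
  i=23: D-W =  7 → H
  i=24: F-W =  9 → J
  i=25: L-E =  7 → H
  i=26: I-N = 21 → V
  i=27: B-I = 19 → T
  i=28: X-X =  0 → A
  i=29: B-G = 21 → V
  i=30: B-T =  8 → I
  i=31: B-U =  7 → H
  i=32: B-S =  9 → J
  i=33: H-A =  7 → H
  i=34: Q-V = 21 → V
  i=35: Z-G = 19 → T
  shifts repeat with period 8: JHVTAVIH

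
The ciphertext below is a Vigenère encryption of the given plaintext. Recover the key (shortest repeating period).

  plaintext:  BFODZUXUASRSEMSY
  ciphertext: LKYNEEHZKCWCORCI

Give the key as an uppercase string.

KFK

  i= 0: L-B = 10 → K
  i= 1: K-F =  5 → F
  i= 2: Y-O = 10 → K
  i= 3: N-D = 10 → K
  i= 4: E-Z =  5 → F
  i= 5: E-U = 10 → K
  i= 6: H-X = 10 → K
  i= 7: Z-U =  5 → F
  i= 8: K-A = 10 → K
  i= 9: C-S = 10 → K
  i=10: W-R =  5 → F
  i=11: C-S = 10 → K
  i=12: O-E = 10 → K
  i=13: R-M =  5 → F
  i=14: C-S = 10 → K
  i=15: I-Y = 10 → K
  shifts repeat with period 3: KFK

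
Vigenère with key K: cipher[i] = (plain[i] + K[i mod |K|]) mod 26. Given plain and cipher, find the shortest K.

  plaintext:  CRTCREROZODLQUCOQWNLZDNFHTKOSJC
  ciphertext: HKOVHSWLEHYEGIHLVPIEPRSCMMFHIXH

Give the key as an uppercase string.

  i= 0: H-C =  5 → F
  i= 1: K-R = 19 → T
  i= 2: O-T = 21 → V
  i= 3: V-C = 19 → T
  i= 4: H-R = 16 → Q
  i= 5: S-E = 14 → O
  i= 6: W-R =  5 → F
  i= 7: L-O = 23 → X
  i= 8: E-Z =  5 → F
  i= 9: H-O = 19 → T
  i=10: Y-D = 21 → V
  i=11: E-L = 19 → T
  i=12: G-Q = 16 → Q
  i=13: I-U = 14 → O
  i=14: H-C =  5 → F
  i=15: L-O = 23 → X
  i=16: V-Q =  5 → F
  i=17: P-W = 19 → T
  i=18: I-N = 21 → V
  i=19: E-L = 19 → T
  i=20: P-Z = 16 → Q
  i=21: R-D = 14 → O
  i=22: S-N =  5 → F
  i=23: C-F = 23 → X
  i=24: M-H =  5 → F
  i=25: M-T = 19 → T
  i=26: F-K = 21 → V
  i=27: H-O = 19 → T
  i=28: I-S = 16 → Q
  i=29: X-J = 14 → O
  i=30: H-C =  5 → F
  shifts repeat with period 8: FTVTQOFX

FTVTQOFX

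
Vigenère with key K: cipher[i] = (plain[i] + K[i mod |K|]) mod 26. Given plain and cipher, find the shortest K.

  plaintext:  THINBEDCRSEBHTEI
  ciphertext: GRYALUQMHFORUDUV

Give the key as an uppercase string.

NKQ

  i= 0: G-T = 13 → N
  i= 1: R-H = 10 → K
  i= 2: Y-I = 16 → Q
  i= 3: A-N = 13 → N
  i= 4: L-B = 10 → K
  i= 5: U-E = 16 → Q
  i= 6: Q-D = 13 → N
  i= 7: M-C = 10 → K
  i= 8: H-R = 16 → Q
  i= 9: F-S = 13 → N
  i=10: O-E = 10 → K
  i=11: R-B = 16 → Q
  i=12: U-H = 13 → N
  i=13: D-T = 10 → K
  i=14: U-E = 16 → Q
  i=15: V-I = 13 → N
  shifts repeat with period 3: NKQ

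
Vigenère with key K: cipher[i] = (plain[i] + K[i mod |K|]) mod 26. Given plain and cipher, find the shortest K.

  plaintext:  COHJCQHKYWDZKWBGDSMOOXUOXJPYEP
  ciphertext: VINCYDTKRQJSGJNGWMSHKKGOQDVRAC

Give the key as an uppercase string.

  i= 0: V-C = 19 → T
  i= 1: I-O = 20 → U
  i= 2: N-H =  6 → G
  i= 3: C-J = 19 → T
  i= 4: Y-C = 22 → W
  i= 5: D-Q = 13 → N
  i= 6: T-H = 12 → M
  i= 7: K-K =  0 → A
  i= 8: R-Y = 19 → T
  i= 9: Q-W = 20 → U
  i=10: J-D =  6 → G
  i=11: S-Z = 19 → T
  i=12: G-K = 22 → W
  i=13: J-W = 13 → N
  i=14: N-B = 12 → M
  i=15: G-G =  0 → A
  i=16: W-D = 19 → T
  i=17: M-S = 20 → U
  i=18: S-M =  6 → G
  i=19: H-O = 19 → T
  i=20: K-O = 22 → W
  i=21: K-X = 13 → N
  i=22: G-U = 12 → M
  i=23: O-O =  0 → A
  i=24: Q-X = 19 → T
  i=25: D-J = 20 → U
  i=26: V-P =  6 → G
  i=27: R-Y = 19 → T
  i=28: A-E = 22 → W
  i=29: C-P = 13 → N
  shifts repeat with period 8: TUGTWNMA

TUGTWNMA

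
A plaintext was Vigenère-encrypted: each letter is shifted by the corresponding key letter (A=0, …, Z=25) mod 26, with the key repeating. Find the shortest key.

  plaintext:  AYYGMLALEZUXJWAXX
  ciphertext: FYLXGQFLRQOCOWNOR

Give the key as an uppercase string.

  i= 0: F-A =  5 → F
  i= 1: Y-Y =  0 → A
  i= 2: L-Y = 13 → N
  i= 3: X-G = 17 → R
  i= 4: G-M = 20 → U
  i= 5: Q-L =  5 → F
  i= 6: F-A =  5 → F
  i= 7: L-L =  0 → A
  i= 8: R-E = 13 → N
  i= 9: Q-Z = 17 → R
  i=10: O-U = 20 → U
  i=11: C-X =  5 → F
  i=12: O-J =  5 → F
  i=13: W-W =  0 → A
  i=14: N-A = 13 → N
  i=15: O-X = 17 → R
  i=16: R-X = 20 → U
  shifts repeat with period 6: FANRUF

FANRUF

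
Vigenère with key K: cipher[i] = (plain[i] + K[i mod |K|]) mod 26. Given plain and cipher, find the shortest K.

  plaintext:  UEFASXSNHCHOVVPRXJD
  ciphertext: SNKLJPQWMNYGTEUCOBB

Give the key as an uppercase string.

YJFLRS

  i= 0: S-U = 24 → Y
  i= 1: N-E =  9 → J
  i= 2: K-F =  5 → F
  i= 3: L-A = 11 → L
  i= 4: J-S = 17 → R
  i= 5: P-X = 18 → S
  i= 6: Q-S = 24 → Y
  i= 7: W-N =  9 → J
  i= 8: M-H =  5 → F
  i= 9: N-C = 11 → L
  i=10: Y-H = 17 → R
  i=11: G-O = 18 → S
  i=12: T-V = 24 → Y
  i=13: E-V =  9 → J
  i=14: U-P =  5 → F
  i=15: C-R = 11 → L
  i=16: O-X = 17 → R
  i=17: B-J = 18 → S
  i=18: B-D = 24 → Y
  shifts repeat with period 6: YJFLRS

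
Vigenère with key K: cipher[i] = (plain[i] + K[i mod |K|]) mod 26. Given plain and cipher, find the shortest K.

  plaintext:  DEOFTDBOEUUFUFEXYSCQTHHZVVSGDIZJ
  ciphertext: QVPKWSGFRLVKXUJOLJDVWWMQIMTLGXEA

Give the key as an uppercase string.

  i= 0: Q-D = 13 → N
  i= 1: V-E = 17 → R
  i= 2: P-O =  1 → B
  i= 3: K-F =  5 → F
  i= 4: W-T =  3 → D
  i= 5: S-D = 15 → P
  i= 6: G-B =  5 → F
  i= 7: F-O = 17 → R
  i= 8: R-E = 13 → N
  i= 9: L-U = 17 → R
  i=10: V-U =  1 → B
  i=11: K-F =  5 → F
  i=12: X-U =  3 → D
  i=13: U-F = 15 → P
  i=14: J-E =  5 → F
  i=15: O-X = 17 → R
  i=16: L-Y = 13 → N
  i=17: J-S = 17 → R
  i=18: D-C =  1 → B
  i=19: V-Q =  5 → F
  i=20: W-T =  3 → D
  i=21: W-H = 15 → P
  i=22: M-H =  5 → F
  i=23: Q-Z = 17 → R
  i=24: I-V = 13 → N
  i=25: M-V = 17 → R
  i=26: T-S =  1 → B
  i=27: L-G =  5 → F
  i=28: G-D =  3 → D
  i=29: X-I = 15 → P
  i=30: E-Z =  5 → F
  i=31: A-J = 17 → R
  shifts repeat with period 8: NRBFDPFR

NRBFDPFR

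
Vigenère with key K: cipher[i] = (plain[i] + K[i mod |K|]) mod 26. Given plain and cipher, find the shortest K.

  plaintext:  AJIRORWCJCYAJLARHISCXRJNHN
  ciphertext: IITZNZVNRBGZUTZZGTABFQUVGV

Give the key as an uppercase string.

  i= 0: I-A =  8 → I
  i= 1: I-J = 25 → Z
  i= 2: T-I = 11 → L
  i= 3: Z-R =  8 → I
  i= 4: N-O = 25 → Z
  i= 5: Z-R =  8 → I
  i= 6: V-W = 25 → Z
  i= 7: N-C = 11 → L
  i= 8: R-J =  8 → I
  i= 9: B-C = 25 → Z
  i=10: G-Y =  8 → I
  i=11: Z-A = 25 → Z
  i=12: U-J = 11 → L
  i=13: T-L =  8 → I
  i=14: Z-A = 25 → Z
  i=15: Z-R =  8 → I
  i=16: G-H = 25 → Z
  i=17: T-I = 11 → L
  i=18: A-S =  8 → I
  i=19: B-C = 25 → Z
  i=20: F-X =  8 → I
  i=21: Q-R = 25 → Z
  i=22: U-J = 11 → L
  i=23: V-N =  8 → I
  i=24: G-H = 25 → Z
  i=25: V-N =  8 → I
  shifts repeat with period 5: IZLIZ

IZLIZ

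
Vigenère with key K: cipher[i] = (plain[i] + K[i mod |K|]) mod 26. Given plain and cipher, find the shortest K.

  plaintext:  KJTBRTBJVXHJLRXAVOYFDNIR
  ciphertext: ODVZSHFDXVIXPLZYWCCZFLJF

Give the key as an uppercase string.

EUCYBO

  i= 0: O-K =  4 → E
  i= 1: D-J = 20 → U
  i= 2: V-T =  2 → C
  i= 3: Z-B = 24 → Y
  i= 4: S-R =  1 → B
  i= 5: H-T = 14 → O
  i= 6: F-B =  4 → E
  i= 7: D-J = 20 → U
  i= 8: X-V =  2 → C
  i= 9: V-X = 24 → Y
  i=10: I-H =  1 → B
  i=11: X-J = 14 → O
  i=12: P-L =  4 → E
  i=13: L-R = 20 → U
  i=14: Z-X =  2 → C
  i=15: Y-A = 24 → Y
  i=16: W-V =  1 → B
  i=17: C-O = 14 → O
  i=18: C-Y =  4 → E
  i=19: Z-F = 20 → U
  i=20: F-D =  2 → C
  i=21: L-N = 24 → Y
  i=22: J-I =  1 → B
  i=23: F-R = 14 → O
  shifts repeat with period 6: EUCYBO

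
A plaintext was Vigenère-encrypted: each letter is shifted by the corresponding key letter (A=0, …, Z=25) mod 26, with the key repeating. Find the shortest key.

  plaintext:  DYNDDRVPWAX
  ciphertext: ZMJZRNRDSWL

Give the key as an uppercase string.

WOW

  i= 0: Z-D = 22 → W
  i= 1: M-Y = 14 → O
  i= 2: J-N = 22 → W
  i= 3: Z-D = 22 → W
  i= 4: R-D = 14 → O
  i= 5: N-R = 22 → W
  i= 6: R-V = 22 → W
  i= 7: D-P = 14 → O
  i= 8: S-W = 22 → W
  i= 9: W-A = 22 → W
  i=10: L-X = 14 → O
  shifts repeat with period 3: WOW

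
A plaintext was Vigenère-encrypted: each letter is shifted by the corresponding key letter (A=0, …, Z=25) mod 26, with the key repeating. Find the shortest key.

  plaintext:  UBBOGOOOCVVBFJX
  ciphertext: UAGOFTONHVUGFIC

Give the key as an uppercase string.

  i= 0: U-U =  0 → A
  i= 1: A-B = 25 → Z
  i= 2: G-B =  5 → F
  i= 3: O-O =  0 → A
  i= 4: F-G = 25 → Z
  i= 5: T-O =  5 → F
  i= 6: O-O =  0 → A
  i= 7: N-O = 25 → Z
  i= 8: H-C =  5 → F
  i= 9: V-V =  0 → A
  i=10: U-V = 25 → Z
  i=11: G-B =  5 → F
  i=12: F-F =  0 → A
  i=13: I-J = 25 → Z
  i=14: C-X =  5 → F
  shifts repeat with period 3: AZF

AZF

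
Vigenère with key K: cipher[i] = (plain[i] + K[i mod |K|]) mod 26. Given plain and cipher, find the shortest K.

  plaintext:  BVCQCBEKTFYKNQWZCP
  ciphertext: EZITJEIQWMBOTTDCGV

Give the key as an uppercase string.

  i= 0: E-B =  3 → D
  i= 1: Z-V =  4 → E
  i= 2: I-C =  6 → G
  i= 3: T-Q =  3 → D
  i= 4: J-C =  7 → H
  i= 5: E-B =  3 → D
  i= 6: I-E =  4 → E
  i= 7: Q-K =  6 → G
  i= 8: W-T =  3 → D
  i= 9: M-F =  7 → H
  i=10: B-Y =  3 → D
  i=11: O-K =  4 → E
  i=12: T-N =  6 → G
  i=13: T-Q =  3 → D
  i=14: D-W =  7 → H
  i=15: C-Z =  3 → D
  i=16: G-C =  4 → E
  i=17: V-P =  6 → G
  shifts repeat with period 5: DEGDH

DEGDH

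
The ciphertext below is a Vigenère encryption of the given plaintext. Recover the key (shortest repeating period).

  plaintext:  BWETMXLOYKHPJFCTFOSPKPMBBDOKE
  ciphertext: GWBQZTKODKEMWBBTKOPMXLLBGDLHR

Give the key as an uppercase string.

  i= 0: G-B =  5 → F
  i= 1: W-W =  0 → A
  i= 2: B-E = 23 → X
  i= 3: Q-T = 23 → X
  i= 4: Z-M = 13 → N
  i= 5: T-X = 22 → W
  i= 6: K-L = 25 → Z
  i= 7: O-O =  0 → A
  i= 8: D-Y =  5 → F
  i= 9: K-K =  0 → A
  i=10: E-H = 23 → X
  i=11: M-P = 23 → X
  i=12: W-J = 13 → N
  i=13: B-F = 22 → W
  i=14: B-C = 25 → Z
  i=15: T-T =  0 → A
  i=16: K-F =  5 → F
  i=17: O-O =  0 → A
  i=18: P-S = 23 → X
  i=19: M-P = 23 → X
  i=20: X-K = 13 → N
  i=21: L-P = 22 → W
  i=22: L-M = 25 → Z
  i=23: B-B =  0 → A
  i=24: G-B =  5 → F
  i=25: D-D =  0 → A
  i=26: L-O = 23 → X
  i=27: H-K = 23 → X
  i=28: R-E = 13 → N
  shifts repeat with period 8: FAXXNWZA

FAXXNWZA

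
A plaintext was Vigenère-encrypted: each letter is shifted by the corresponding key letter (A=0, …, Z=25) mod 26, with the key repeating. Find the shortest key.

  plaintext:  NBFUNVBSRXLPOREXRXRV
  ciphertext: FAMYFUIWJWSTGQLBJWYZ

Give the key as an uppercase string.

SZHE

  i= 0: F-N = 18 → S
  i= 1: A-B = 25 → Z
  i= 2: M-F =  7 → H
  i= 3: Y-U =  4 → E
  i= 4: F-N = 18 → S
  i= 5: U-V = 25 → Z
  i= 6: I-B =  7 → H
  i= 7: W-S =  4 → E
  i= 8: J-R = 18 → S
  i= 9: W-X = 25 → Z
  i=10: S-L =  7 → H
  i=11: T-P =  4 → E
  i=12: G-O = 18 → S
  i=13: Q-R = 25 → Z
  i=14: L-E =  7 → H
  i=15: B-X =  4 → E
  i=16: J-R = 18 → S
  i=17: W-X = 25 → Z
  i=18: Y-R =  7 → H
  i=19: Z-V =  4 → E
  shifts repeat with period 4: SZHE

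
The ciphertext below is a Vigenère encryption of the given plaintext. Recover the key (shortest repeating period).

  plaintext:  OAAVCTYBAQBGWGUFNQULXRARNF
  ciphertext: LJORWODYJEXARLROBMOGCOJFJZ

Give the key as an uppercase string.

XJOWUVF

  i= 0: L-O = 23 → X
  i= 1: J-A =  9 → J
  i= 2: O-A = 14 → O
  i= 3: R-V = 22 → W
  i= 4: W-C = 20 → U
  i= 5: O-T = 21 → V
  i= 6: D-Y =  5 → F
  i= 7: Y-B = 23 → X
  i= 8: J-A =  9 → J
  i= 9: E-Q = 14 → O
  i=10: X-B = 22 → W
  i=11: A-G = 20 → U
  i=12: R-W = 21 → V
  i=13: L-G =  5 → F
  i=14: R-U = 23 → X
  i=15: O-F =  9 → J
  i=16: B-N = 14 → O
  i=17: M-Q = 22 → W
  i=18: O-U = 20 → U
  i=19: G-L = 21 → V
  i=20: C-X =  5 → F
  i=21: O-R = 23 → X
  i=22: J-A =  9 → J
  i=23: F-R = 14 → O
  i=24: J-N = 22 → W
  i=25: Z-F = 20 → U
  shifts repeat with period 7: XJOWUVF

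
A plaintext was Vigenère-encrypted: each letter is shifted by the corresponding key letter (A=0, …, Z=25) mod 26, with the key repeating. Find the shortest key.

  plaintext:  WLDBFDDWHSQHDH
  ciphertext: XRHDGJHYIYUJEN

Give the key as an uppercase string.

BGEC

  i= 0: X-W =  1 → B
  i= 1: R-L =  6 → G
  i= 2: H-D =  4 → E
  i= 3: D-B =  2 → C
  i= 4: G-F =  1 → B
  i= 5: J-D =  6 → G
  i= 6: H-D =  4 → E
  i= 7: Y-W =  2 → C
  i= 8: I-H =  1 → B
  i= 9: Y-S =  6 → G
  i=10: U-Q =  4 → E
  i=11: J-H =  2 → C
  i=12: E-D =  1 → B
  i=13: N-H =  6 → G
  shifts repeat with period 4: BGEC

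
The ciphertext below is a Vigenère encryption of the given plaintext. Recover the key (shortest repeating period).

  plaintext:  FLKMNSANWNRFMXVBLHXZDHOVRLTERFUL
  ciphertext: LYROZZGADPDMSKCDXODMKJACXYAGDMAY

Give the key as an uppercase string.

  i= 0: L-F =  6 → G
  i= 1: Y-L = 13 → N
  i= 2: R-K =  7 → H
  i= 3: O-M =  2 → C
  i= 4: Z-N = 12 → M
  i= 5: Z-S =  7 → H
  i= 6: G-A =  6 → G
  i= 7: A-N = 13 → N
  i= 8: D-W =  7 → H
  i= 9: P-N =  2 → C
  i=10: D-R = 12 → M
  i=11: M-F =  7 → H
  i=12: S-M =  6 → G
  i=13: K-X = 13 → N
  i=14: C-V =  7 → H
  i=15: D-B =  2 → C
  i=16: X-L = 12 → M
  i=17: O-H =  7 → H
  i=18: D-X =  6 → G
  i=19: M-Z = 13 → N
  i=20: K-D =  7 → H
  i=21: J-H =  2 → C
  i=22: A-O = 12 → M
  i=23: C-V =  7 → H
  i=24: X-R =  6 → G
  i=25: Y-L = 13 → N
  i=26: A-T =  7 → H
  i=27: G-E =  2 → C
  i=28: D-R = 12 → M
  i=29: M-F =  7 → H
  i=30: A-U =  6 → G
  i=31: Y-L = 13 → N
  shifts repeat with period 6: GNHCMH

GNHCMH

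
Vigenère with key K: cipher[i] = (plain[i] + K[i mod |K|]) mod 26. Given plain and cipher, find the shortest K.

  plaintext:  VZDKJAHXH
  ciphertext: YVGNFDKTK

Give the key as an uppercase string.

DWD

  i= 0: Y-V =  3 → D
  i= 1: V-Z = 22 → W
  i= 2: G-D =  3 → D
  i= 3: N-K =  3 → D
  i= 4: F-J = 22 → W
  i= 5: D-A =  3 → D
  i= 6: K-H =  3 → D
  i= 7: T-X = 22 → W
  i= 8: K-H =  3 → D
  shifts repeat with period 3: DWD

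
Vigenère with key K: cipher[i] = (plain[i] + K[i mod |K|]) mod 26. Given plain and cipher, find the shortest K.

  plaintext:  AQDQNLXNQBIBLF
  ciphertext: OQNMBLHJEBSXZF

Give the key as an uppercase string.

  i= 0: O-A = 14 → O
  i= 1: Q-Q =  0 → A
  i= 2: N-D = 10 → K
  i= 3: M-Q = 22 → W
  i= 4: B-N = 14 → O
  i= 5: L-L =  0 → A
  i= 6: H-X = 10 → K
  i= 7: J-N = 22 → W
  i= 8: E-Q = 14 → O
  i= 9: B-B =  0 → A
  i=10: S-I = 10 → K
  i=11: X-B = 22 → W
  i=12: Z-L = 14 → O
  i=13: F-F =  0 → A
  shifts repeat with period 4: OAKW

OAKW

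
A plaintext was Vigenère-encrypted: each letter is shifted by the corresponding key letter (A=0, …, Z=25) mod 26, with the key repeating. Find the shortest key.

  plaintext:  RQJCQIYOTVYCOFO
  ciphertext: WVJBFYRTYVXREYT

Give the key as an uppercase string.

  i= 0: W-R =  5 → F
  i= 1: V-Q =  5 → F
  i= 2: J-J =  0 → A
  i= 3: B-C = 25 → Z
  i= 4: F-Q = 15 → P
  i= 5: Y-I = 16 → Q
  i= 6: R-Y = 19 → T
  i= 7: T-O =  5 → F
  i= 8: Y-T =  5 → F
  i= 9: V-V =  0 → A
  i=10: X-Y = 25 → Z
  i=11: R-C = 15 → P
  i=12: E-O = 16 → Q
  i=13: Y-F = 19 → T
  i=14: T-O =  5 → F
  shifts repeat with period 7: FFAZPQT

FFAZPQT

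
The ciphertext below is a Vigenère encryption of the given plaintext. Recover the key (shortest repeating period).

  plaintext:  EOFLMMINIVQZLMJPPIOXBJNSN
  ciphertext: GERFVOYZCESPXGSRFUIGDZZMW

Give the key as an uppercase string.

  i= 0: G-E =  2 → C
  i= 1: E-O = 16 → Q
  i= 2: R-F = 12 → M
  i= 3: F-L = 20 → U
  i= 4: V-M =  9 → J
  i= 5: O-M =  2 → C
  i= 6: Y-I = 16 → Q
  i= 7: Z-N = 12 → M
  i= 8: C-I = 20 → U
  i= 9: E-V =  9 → J
  i=10: S-Q =  2 → C
  i=11: P-Z = 16 → Q
  i=12: X-L = 12 → M
  i=13: G-M = 20 → U
  i=14: S-J =  9 → J
  i=15: R-P =  2 → C
  i=16: F-P = 16 → Q
  i=17: U-I = 12 → M
  i=18: I-O = 20 → U
  i=19: G-X =  9 → J
  i=20: D-B =  2 → C
  i=21: Z-J = 16 → Q
  i=22: Z-N = 12 → M
  i=23: M-S = 20 → U
  i=24: W-N =  9 → J
  shifts repeat with period 5: CQMUJ

CQMUJ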